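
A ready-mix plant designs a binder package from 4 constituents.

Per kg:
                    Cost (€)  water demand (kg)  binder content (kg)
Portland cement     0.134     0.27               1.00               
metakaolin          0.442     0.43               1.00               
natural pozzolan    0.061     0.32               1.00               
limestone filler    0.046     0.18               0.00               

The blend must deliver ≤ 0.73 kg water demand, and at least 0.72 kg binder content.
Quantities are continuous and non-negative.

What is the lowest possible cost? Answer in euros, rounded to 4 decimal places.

This is a linear program. Let x1 = kg of Portland cement, x2 = kg of metakaolin, x3 = kg of natural pozzolan, x4 = kg of limestone filler.
Minimize 0.134x1 + 0.442x2 + 0.061x3 + 0.046x4 s.t.:
  0.27x1 + 0.43x2 + 0.32x3 + 0.18x4 ≤ 0.73   (water demand)
  1x1 + 1x2 + 1x3 ≥ 0.72   (binder content)
  x1, x2, x3, x4 ≥ 0.
The optimal basis is {natural pozzolan}; Portland cement, metakaolin, limestone filler drop out. There the binder content constraint is tight.
Solving gives x3 = 0.72.
Hence cost = 0.061·0.72 = €0.043920.

€0.0439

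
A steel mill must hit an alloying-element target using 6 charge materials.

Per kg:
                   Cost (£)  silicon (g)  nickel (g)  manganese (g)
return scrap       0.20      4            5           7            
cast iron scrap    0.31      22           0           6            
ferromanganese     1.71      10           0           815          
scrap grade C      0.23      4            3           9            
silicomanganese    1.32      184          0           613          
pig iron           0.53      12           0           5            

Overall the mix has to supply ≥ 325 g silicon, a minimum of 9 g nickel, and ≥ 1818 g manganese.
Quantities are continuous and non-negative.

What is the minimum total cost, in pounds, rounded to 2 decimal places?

£4.20

This is a linear program. Let x1 = kg of return scrap, x2 = kg of cast iron scrap, x3 = kg of ferromanganese, x4 = kg of scrap grade C, x5 = kg of silicomanganese, x6 = kg of pig iron.
min 0.2x1 + 0.31x2 + 1.71x3 + 0.23x4 + 1.32x5 + 0.53x6 subject to:
  4x1 + 22x2 + 10x3 + 4x4 + 184x5 + 12x6 ≥ 325   (silicon)
  5x1 + 3x4 ≥ 9   (nickel)
  7x1 + 6x2 + 815x3 + 9x4 + 613x5 + 5x6 ≥ 1818   (manganese)
  x1, x2, x3, x4, x5, x6 ≥ 0.
The optimal basis is {return scrap, ferromanganese, silicomanganese}; cast iron scrap, scrap grade C, pig iron drop out. There the silicon, nickel, manganese constraints are tight.
That vertex is x1 = 1.8, x3 = 0.9552, x5 = 1.675.
Total cost: 0.2·1.8 + 1.71·0.9552 + 1.32·1.675 = 4.2044.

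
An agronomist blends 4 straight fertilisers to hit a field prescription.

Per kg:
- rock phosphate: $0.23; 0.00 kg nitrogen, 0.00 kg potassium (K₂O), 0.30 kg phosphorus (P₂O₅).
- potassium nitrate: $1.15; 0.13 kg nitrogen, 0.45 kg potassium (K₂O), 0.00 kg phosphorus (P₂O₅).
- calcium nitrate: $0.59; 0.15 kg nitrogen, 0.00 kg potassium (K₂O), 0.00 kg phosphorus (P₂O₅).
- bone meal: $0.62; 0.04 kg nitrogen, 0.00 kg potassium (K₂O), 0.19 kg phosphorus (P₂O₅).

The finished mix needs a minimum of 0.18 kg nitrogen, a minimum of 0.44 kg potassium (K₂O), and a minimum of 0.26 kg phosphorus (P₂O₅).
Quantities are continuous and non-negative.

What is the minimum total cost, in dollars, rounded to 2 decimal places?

Treat it as an LP. Let x1 = kg of rock phosphate, x2 = kg of potassium nitrate, x3 = kg of calcium nitrate, x4 = kg of bone meal.
min 0.23x1 + 1.15x2 + 0.59x3 + 0.62x4 s.t.:
  0.13x2 + 0.15x3 + 0.04x4 ≥ 0.18   (nitrogen)
  0.45x2 ≥ 0.44   (potassium (K₂O))
  0.3x1 + 0.19x4 ≥ 0.26   (phosphorus (P₂O₅))
  x1, x2, x3, x4 ≥ 0.
The cheapest feasible vertex uses only rock phosphate, potassium nitrate, calcium nitrate; bone meal is not used. Binding constraints: nitrogen, potassium (K₂O), phosphorus (P₂O₅).
That vertex is x1 = 0.8667, x2 = 0.9778, x3 = 0.3526.
Cost = 0.23·0.8667 + 1.15·0.9778 + 0.59·0.3526 = 1.5318.

$1.53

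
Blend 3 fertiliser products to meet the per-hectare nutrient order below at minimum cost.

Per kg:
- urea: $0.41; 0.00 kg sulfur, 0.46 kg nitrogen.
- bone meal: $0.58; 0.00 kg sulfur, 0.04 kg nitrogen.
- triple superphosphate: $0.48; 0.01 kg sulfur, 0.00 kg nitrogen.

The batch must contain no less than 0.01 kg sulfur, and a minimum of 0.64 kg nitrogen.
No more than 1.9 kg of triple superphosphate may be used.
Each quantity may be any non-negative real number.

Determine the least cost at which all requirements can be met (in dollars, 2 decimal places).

Set it up as a linear program. Let x1 = kg of urea, x2 = kg of bone meal, x3 = kg of triple superphosphate.
Minimize 0.41x1 + 0.58x2 + 0.48x3 subject to:
  0.01x3 ≥ 0.01   (sulfur)
  0.46x1 + 0.04x2 ≥ 0.64   (nitrogen)
  x3 ≤ 1.9
  x1, x2, x3 ≥ 0.
The minimum-cost mix takes nothing from bone meal — only urea, triple superphosphate. There the sulfur and nitrogen constraints are tight.
Optimal quantities: urea = 1.391 kg, triple superphosphate = 1 kg.
Objective = 0.41·1.391 + 0.48·1 = 1.0503.

$1.05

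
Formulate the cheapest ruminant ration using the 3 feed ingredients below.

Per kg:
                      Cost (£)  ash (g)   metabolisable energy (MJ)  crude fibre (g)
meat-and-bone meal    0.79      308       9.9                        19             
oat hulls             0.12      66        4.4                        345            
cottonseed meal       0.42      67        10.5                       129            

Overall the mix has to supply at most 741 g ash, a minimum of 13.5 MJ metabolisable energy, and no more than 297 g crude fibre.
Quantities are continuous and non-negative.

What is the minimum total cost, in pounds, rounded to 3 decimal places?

£0.515

Let x1 = kg of meat-and-bone meal, x2 = kg of oat hulls, x3 = kg of cottonseed meal.
Minimise 0.79x1 + 0.12x2 + 0.42x3 s.t.:
  308x1 + 66x2 + 67x3 ≤ 741   (ash)
  9.9x1 + 4.4x2 + 10.5x3 ≥ 13.5   (metabolisable energy)
  19x1 + 345x2 + 129x3 ≤ 297   (crude fibre)
  x1, x2, x3 ≥ 0.
The cheapest feasible vertex uses only oat hulls, cottonseed meal; meat-and-bone meal is not used. The metabolisable energy and crude fibre requirements are met with equality.
Optimal quantities: oat hulls = 0.4508 kg, cottonseed meal = 1.097 kg.
Total cost: 0.12·0.4508 + 0.42·1.097 = 0.51484.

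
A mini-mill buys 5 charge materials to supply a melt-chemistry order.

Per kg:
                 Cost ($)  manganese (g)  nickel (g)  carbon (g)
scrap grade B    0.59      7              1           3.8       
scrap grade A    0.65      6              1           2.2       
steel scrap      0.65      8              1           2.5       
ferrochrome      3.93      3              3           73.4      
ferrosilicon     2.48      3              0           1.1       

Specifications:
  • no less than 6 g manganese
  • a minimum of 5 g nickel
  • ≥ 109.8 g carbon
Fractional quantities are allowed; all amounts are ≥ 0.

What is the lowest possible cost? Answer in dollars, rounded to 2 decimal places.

Let x1 = kg of scrap grade B, x2 = kg of scrap grade A, x3 = kg of steel scrap, x4 = kg of ferrochrome, x5 = kg of ferrosilicon.
Minimize 0.59x1 + 0.65x2 + 0.65x3 + 3.93x4 + 2.48x5 subject to:
  7x1 + 6x2 + 8x3 + 3x4 + 3x5 ≥ 6   (manganese)
  1x1 + 1x2 + 1x3 + 3x4 ≥ 5   (nickel)
  3.8x1 + 2.2x2 + 2.5x3 + 73.4x4 + 1.1x5 ≥ 109.8   (carbon)
  x1, x2, x3, x4, x5 ≥ 0.
The cheapest feasible vertex uses only scrap grade B, ferrochrome; scrap grade A, steel scrap, ferrosilicon are not used. The nickel and carbon requirements are met with equality.
So scrap grade B = 0.60645 kg, ferrochrome = 1.4645 kg.
Objective = 0.59·0.60645 + 3.93·1.4645 = 6.1133.

$6.11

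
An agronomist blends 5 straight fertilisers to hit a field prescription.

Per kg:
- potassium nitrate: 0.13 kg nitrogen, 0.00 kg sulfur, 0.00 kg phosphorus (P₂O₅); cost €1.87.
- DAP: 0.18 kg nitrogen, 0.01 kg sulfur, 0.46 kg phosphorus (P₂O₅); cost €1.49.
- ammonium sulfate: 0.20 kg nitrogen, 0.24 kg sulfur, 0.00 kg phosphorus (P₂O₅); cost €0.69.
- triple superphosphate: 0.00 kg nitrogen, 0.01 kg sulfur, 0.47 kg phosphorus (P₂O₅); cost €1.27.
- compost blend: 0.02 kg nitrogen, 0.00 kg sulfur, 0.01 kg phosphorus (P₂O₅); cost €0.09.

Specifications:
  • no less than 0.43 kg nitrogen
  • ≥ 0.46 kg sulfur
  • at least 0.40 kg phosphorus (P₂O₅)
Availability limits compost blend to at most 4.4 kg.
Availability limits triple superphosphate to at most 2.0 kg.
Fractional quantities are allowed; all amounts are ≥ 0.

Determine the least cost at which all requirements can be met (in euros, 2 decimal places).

€2.45

Let x1 = kg of potassium nitrate, x2 = kg of DAP, x3 = kg of ammonium sulfate, x4 = kg of triple superphosphate, x5 = kg of compost blend.
min 1.87x1 + 1.49x2 + 0.69x3 + 1.27x4 + 0.09x5 with:
  0.13x1 + 0.18x2 + 0.2x3 + 0.02x5 ≥ 0.43   (nitrogen)
  0.01x2 + 0.24x3 + 0.01x4 ≥ 0.46   (sulfur)
  0.46x2 + 0.47x4 + 0.01x5 ≥ 0.4   (phosphorus (P₂O₅))
  x5 ≤ 4.4
  x4 ≤ 2
  x1, x2, x3, x4, x5 ≥ 0.
The minimum-cost mix takes nothing from potassium nitrate, compost blend — only DAP, ammonium sulfate, triple superphosphate. Binding constraints: nitrogen, sulfur, phosphorus (P₂O₅).
That vertex is x2 = 0.299, x3 = 1.881, x4 = 0.5585.
Total cost: 1.49·0.299 + 0.69·1.881 + 1.27·0.5585 = 2.4527.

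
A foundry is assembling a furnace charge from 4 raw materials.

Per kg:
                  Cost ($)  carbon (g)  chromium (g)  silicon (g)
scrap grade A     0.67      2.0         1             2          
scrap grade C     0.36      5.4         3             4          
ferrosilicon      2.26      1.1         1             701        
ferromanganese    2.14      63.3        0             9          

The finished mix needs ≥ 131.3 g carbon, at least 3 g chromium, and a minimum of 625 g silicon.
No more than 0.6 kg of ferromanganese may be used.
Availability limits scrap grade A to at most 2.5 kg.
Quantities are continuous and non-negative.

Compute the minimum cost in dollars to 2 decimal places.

Treat it as an LP. Let x1 = kg of scrap grade A, x2 = kg of scrap grade C, x3 = kg of ferrosilicon, x4 = kg of ferromanganese.
min 0.67x1 + 0.36x2 + 2.26x3 + 2.14x4 subject to:
  2x1 + 5.4x2 + 1.1x3 + 63.3x4 ≥ 131.3   (carbon)
  1x1 + 3x2 + 1x3 ≥ 3   (chromium)
  2x1 + 4x2 + 701x3 + 9x4 ≥ 625   (silicon)
  x4 ≤ 0.6
  x1 ≤ 2.5
  x1, x2, x3, x4 ≥ 0.
The minimum-cost mix takes nothing from scrap grade A — only scrap grade C, ferrosilicon, ferromanganese. Binding constraints: carbon, silicon, the ferromanganese cap.
Solving gives x2 = 17.12, x3 = 0.7862, x4 = 0.6.
Total cost: 0.36·17.12 + 2.26·0.7862 + 2.14·0.6 = 9.2240.

$9.22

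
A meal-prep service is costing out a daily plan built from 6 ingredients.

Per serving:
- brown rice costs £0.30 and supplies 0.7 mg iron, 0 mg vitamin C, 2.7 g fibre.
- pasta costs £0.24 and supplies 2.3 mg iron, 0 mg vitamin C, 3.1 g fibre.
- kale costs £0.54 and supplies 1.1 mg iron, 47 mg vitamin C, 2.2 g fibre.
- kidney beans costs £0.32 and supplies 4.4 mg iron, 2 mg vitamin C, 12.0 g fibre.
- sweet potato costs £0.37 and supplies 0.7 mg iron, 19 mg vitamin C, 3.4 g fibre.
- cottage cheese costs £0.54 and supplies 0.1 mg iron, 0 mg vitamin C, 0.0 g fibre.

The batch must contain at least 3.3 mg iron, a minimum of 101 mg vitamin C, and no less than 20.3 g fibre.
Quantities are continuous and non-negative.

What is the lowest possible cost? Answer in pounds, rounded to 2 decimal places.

£1.55

Treat it as an LP. Let x1 = servings of brown rice, x2 = servings of pasta, x3 = servings of kale, x4 = servings of kidney beans, x5 = servings of sweet potato, x6 = servings of cottage cheese.
Minimise 0.3x1 + 0.24x2 + 0.54x3 + 0.32x4 + 0.37x5 + 0.54x6 s.t.:
  0.7x1 + 2.3x2 + 1.1x3 + 4.4x4 + 0.7x5 + 0.1x6 ≥ 3.3   (iron)
  47x3 + 2x4 + 19x5 ≥ 101   (vitamin C)
  2.7x1 + 3.1x2 + 2.2x3 + 12x4 + 3.4x5 ≥ 20.3   (fibre)
  x1, x2, x3, x4, x5, x6 ≥ 0.
The cheapest feasible vertex uses only kale, kidney beans; brown rice, pasta, sweet potato, cottage cheese are not used. The vitamin C and fibre requirements are met with equality.
So kale = 2.093 servings, kidney beans = 1.308 servings.
Cost = 0.54·2.093 + 0.32·1.308 = 1.5488.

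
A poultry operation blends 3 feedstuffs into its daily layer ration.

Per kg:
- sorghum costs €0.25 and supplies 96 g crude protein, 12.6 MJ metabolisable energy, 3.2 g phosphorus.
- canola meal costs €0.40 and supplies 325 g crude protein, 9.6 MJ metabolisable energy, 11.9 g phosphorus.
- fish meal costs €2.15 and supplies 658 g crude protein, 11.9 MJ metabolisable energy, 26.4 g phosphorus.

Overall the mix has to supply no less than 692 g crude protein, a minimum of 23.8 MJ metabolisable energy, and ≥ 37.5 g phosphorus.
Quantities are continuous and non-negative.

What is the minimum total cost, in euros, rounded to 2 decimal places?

Set it up as a linear program. Let x1 = kg of sorghum, x2 = kg of canola meal, x3 = kg of fish meal.
Minimise 0.25x1 + 0.4x2 + 2.15x3 s.t.:
  96x1 + 325x2 + 658x3 ≥ 692   (crude protein)
  12.6x1 + 9.6x2 + 11.9x3 ≥ 23.8   (metabolisable energy)
  3.2x1 + 11.9x2 + 26.4x3 ≥ 37.5   (phosphorus)
  x1, x2, x3 ≥ 0.
The cheapest feasible vertex uses only canola meal; sorghum, fish meal are not used. There the phosphorus constraint is tight.
Optimal quantities: canola meal = 3.151 kg.
Hence cost = 0.4·3.151 = €1.2604.

€1.26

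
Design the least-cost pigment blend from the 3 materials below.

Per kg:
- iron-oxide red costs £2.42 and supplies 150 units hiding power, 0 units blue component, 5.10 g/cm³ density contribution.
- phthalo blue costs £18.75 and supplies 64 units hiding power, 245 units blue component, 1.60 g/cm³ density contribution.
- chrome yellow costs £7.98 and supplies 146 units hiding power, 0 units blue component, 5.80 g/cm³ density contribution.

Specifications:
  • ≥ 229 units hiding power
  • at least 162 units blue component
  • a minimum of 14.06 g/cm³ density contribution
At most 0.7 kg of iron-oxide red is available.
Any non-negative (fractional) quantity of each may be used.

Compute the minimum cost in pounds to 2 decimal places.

£27.07

This is a linear program. Let x1 = kg of iron-oxide red, x2 = kg of phthalo blue, x3 = kg of chrome yellow.
Minimize 2.42x1 + 18.75x2 + 7.98x3 s.t.:
  150x1 + 64x2 + 146x3 ≥ 229   (hiding power)
  245x2 ≥ 162   (blue component)
  5.1x1 + 1.6x2 + 5.8x3 ≥ 14.06   (density contribution)
  x1 ≤ 0.7
  x1, x2, x3 ≥ 0.
All 3 inputs are positive at the optimum. There the blue component, density contribution, the iron-oxide red cap constraints are tight.
That vertex is x1 = 0.7, x2 = 0.6612, x3 = 1.626.
Hence cost = 2.42·0.7 + 18.75·0.6612 + 7.98·1.626 = £27.0670.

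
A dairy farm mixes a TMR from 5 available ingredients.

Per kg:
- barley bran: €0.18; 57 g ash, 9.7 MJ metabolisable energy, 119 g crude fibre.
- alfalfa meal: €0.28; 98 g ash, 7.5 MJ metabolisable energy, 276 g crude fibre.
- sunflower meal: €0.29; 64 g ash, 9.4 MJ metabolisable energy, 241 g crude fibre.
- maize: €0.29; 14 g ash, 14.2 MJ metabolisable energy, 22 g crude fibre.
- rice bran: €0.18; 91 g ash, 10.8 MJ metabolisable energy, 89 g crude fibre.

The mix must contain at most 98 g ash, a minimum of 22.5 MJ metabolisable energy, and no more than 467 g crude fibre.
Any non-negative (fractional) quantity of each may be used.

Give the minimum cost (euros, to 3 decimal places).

Treat it as an LP. Let x1 = kg of barley bran, x2 = kg of alfalfa meal, x3 = kg of sunflower meal, x4 = kg of maize, x5 = kg of rice bran.
Minimise 0.18x1 + 0.28x2 + 0.29x3 + 0.29x4 + 0.18x5 with:
  57x1 + 98x2 + 64x3 + 14x4 + 91x5 ≤ 98   (ash)
  9.7x1 + 7.5x2 + 9.4x3 + 14.2x4 + 10.8x5 ≥ 22.5   (metabolisable energy)
  119x1 + 276x2 + 241x3 + 22x4 + 89x5 ≤ 467   (crude fibre)
  x1, x2, x3, x4, x5 ≥ 0.
The minimum-cost mix takes nothing from barley bran, alfalfa meal, sunflower meal — only maize, rice bran. The ash and metabolisable energy requirements are met with equality.
Optimal quantities: maize = 0.8669 kg, rice bran = 0.9436 kg.
Hence cost = 0.29·0.8669 + 0.18·0.9436 = €0.42125.

€0.421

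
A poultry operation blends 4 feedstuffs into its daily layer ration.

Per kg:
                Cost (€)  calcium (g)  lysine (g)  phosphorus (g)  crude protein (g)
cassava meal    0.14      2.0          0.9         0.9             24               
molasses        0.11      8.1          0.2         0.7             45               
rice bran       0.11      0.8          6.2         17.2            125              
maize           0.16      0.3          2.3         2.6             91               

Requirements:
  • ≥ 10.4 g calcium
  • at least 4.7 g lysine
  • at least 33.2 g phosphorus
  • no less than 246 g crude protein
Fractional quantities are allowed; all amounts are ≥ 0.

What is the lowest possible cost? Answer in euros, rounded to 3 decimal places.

€0.328

Let x1 = kg of cassava meal, x2 = kg of molasses, x3 = kg of rice bran, x4 = kg of maize.
Minimise 0.14x1 + 0.11x2 + 0.11x3 + 0.16x4 subject to:
  2x1 + 8.1x2 + 0.8x3 + 0.3x4 ≥ 10.4   (calcium)
  0.9x1 + 0.2x2 + 6.2x3 + 2.3x4 ≥ 4.7   (lysine)
  0.9x1 + 0.7x2 + 17.2x3 + 2.6x4 ≥ 33.2   (phosphorus)
  24x1 + 45x2 + 125x3 + 91x4 ≥ 246   (crude protein)
  x1, x2, x3, x4 ≥ 0.
The minimum-cost mix takes nothing from cassava meal, maize — only molasses, rice bran. The calcium and phosphorus requirements are met with equality.
That vertex is x2 = 1.098, x3 = 1.886.
Objective = 0.11·1.098 + 0.11·1.886 = 0.32824.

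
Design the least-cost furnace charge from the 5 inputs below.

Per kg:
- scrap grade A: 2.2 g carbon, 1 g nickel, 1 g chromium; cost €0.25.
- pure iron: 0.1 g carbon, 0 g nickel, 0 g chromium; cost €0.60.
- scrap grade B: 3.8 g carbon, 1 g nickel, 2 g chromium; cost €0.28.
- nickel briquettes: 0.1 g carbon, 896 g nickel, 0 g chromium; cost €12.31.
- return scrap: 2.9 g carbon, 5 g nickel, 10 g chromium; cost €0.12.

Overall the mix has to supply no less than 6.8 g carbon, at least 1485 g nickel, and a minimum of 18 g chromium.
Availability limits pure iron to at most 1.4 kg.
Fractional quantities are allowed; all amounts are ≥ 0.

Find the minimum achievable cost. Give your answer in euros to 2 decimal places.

€20.52

Let x1 = kg of scrap grade A, x2 = kg of pure iron, x3 = kg of scrap grade B, x4 = kg of nickel briquettes, x5 = kg of return scrap.
Minimize 0.25x1 + 0.6x2 + 0.28x3 + 12.31x4 + 0.12x5 subject to:
  2.2x1 + 0.1x2 + 3.8x3 + 0.1x4 + 2.9x5 ≥ 6.8   (carbon)
  1x1 + 1x3 + 896x4 + 5x5 ≥ 1485   (nickel)
  1x1 + 2x3 + 10x5 ≥ 18   (chromium)
  x2 ≤ 1.4
  x1, x2, x3, x4, x5 ≥ 0.
The minimum-cost mix takes nothing from scrap grade A, pure iron, scrap grade B — only nickel briquettes, return scrap. The carbon and nickel requirements are met with equality.
That vertex is x4 = 1.645, x5 = 2.288.
Hence cost = 12.31·1.645 + 0.12·2.288 = €20.5245.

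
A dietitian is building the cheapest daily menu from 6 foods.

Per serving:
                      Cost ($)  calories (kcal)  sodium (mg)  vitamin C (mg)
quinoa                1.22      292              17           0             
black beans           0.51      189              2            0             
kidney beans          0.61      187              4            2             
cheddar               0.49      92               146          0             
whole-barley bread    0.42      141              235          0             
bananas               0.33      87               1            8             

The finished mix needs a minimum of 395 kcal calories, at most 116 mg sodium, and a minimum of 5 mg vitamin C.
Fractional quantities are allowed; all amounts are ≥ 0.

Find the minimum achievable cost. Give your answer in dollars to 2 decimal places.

Set it up as a linear program. Let x1 = servings of quinoa, x2 = servings of black beans, x3 = servings of kidney beans, x4 = servings of cheddar, x5 = servings of whole-barley bread, x6 = servings of bananas.
min 1.22x1 + 0.51x2 + 0.61x3 + 0.49x4 + 0.42x5 + 0.33x6 s.t.:
  292x1 + 189x2 + 187x3 + 92x4 + 141x5 + 87x6 ≥ 395   (calories)
  17x1 + 2x2 + 4x3 + 146x4 + 235x5 + 1x6 ≤ 116   (sodium)
  2x3 + 8x6 ≥ 5   (vitamin C)
  x1, x2, x3, x4, x5, x6 ≥ 0.
The cheapest feasible vertex uses only black beans, bananas; quinoa, kidney beans, cheddar, whole-barley bread are not used. Binding constraints: calories and vitamin C.
So black beans = 1.802 servings, bananas = 0.625 servings.
Objective = 0.51·1.802 + 0.33·0.625 = 1.1253.

$1.13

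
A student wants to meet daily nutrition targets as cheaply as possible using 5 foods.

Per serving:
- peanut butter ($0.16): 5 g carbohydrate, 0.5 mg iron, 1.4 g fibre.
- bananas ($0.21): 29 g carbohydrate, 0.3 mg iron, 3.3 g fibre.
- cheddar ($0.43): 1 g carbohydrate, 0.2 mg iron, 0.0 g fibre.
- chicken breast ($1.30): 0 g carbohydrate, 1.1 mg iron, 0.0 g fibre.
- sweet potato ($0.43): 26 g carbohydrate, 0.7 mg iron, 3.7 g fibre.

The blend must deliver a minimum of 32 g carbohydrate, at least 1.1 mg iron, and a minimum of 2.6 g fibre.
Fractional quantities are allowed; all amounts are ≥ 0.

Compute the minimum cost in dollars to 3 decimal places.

Let x1 = servings of peanut butter, x2 = servings of bananas, x3 = servings of cheddar, x4 = servings of chicken breast, x5 = servings of sweet potato.
min 0.16x1 + 0.21x2 + 0.43x3 + 1.3x4 + 0.43x5 s.t.:
  5x1 + 29x2 + 1x3 + 26x5 ≥ 32   (carbohydrate)
  0.5x1 + 0.3x2 + 0.2x3 + 1.1x4 + 0.7x5 ≥ 1.1   (iron)
  1.4x1 + 3.3x2 + 3.7x5 ≥ 2.6   (fibre)
  x1, x2, x3, x4, x5 ≥ 0.
At the optimum only peanut butter, bananas are positive (cheddar, chicken breast, sweet potato = 0). Binding constraints: carbohydrate and iron.
Solving gives x1 = 1.715, x2 = 0.8077.
Cost = 0.16·1.715 + 0.21·0.8077 = 0.44402.

$0.444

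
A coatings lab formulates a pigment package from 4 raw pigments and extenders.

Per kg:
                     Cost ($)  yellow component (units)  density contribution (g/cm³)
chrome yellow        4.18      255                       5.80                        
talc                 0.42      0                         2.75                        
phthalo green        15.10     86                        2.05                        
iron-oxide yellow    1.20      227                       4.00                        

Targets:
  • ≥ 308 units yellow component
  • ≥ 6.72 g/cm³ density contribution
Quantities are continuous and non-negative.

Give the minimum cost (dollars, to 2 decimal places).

Set it up as a linear program. Let x1 = kg of chrome yellow, x2 = kg of talc, x3 = kg of phthalo green, x4 = kg of iron-oxide yellow.
Minimize 4.18x1 + 0.42x2 + 15.1x3 + 1.2x4 subject to:
  255x1 + 86x3 + 227x4 ≥ 308   (yellow component)
  5.8x1 + 2.75x2 + 2.05x3 + 4x4 ≥ 6.72   (density contribution)
  x1, x2, x3, x4 ≥ 0.
The optimal basis is {talc, iron-oxide yellow}; chrome yellow, phthalo green drop out. There the yellow component and density contribution constraints are tight.
That vertex is x2 = 0.4701, x4 = 1.357.
Hence cost = 0.42·0.4701 + 1.2·1.357 = $1.8258.

$1.83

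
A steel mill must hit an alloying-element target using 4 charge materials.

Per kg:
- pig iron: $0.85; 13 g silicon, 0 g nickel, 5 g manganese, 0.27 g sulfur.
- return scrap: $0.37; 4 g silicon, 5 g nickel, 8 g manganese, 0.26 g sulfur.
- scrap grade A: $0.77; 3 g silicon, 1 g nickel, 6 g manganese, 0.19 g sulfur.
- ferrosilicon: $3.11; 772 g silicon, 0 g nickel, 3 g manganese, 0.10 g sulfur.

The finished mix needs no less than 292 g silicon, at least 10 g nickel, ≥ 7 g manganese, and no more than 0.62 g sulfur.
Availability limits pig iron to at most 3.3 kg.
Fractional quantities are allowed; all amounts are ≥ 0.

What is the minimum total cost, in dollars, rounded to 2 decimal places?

Let x1 = kg of pig iron, x2 = kg of return scrap, x3 = kg of scrap grade A, x4 = kg of ferrosilicon.
Minimize 0.85x1 + 0.37x2 + 0.77x3 + 3.11x4 subject to:
  13x1 + 4x2 + 3x3 + 772x4 ≥ 292   (silicon)
  5x2 + 1x3 ≥ 10   (nickel)
  5x1 + 8x2 + 6x3 + 3x4 ≥ 7   (manganese)
  0.27x1 + 0.26x2 + 0.19x3 + 0.1x4 ≤ 0.62   (sulfur)
  x1 ≤ 3.3
  x1, x2, x3, x4 ≥ 0.
The optimal basis is {return scrap, ferrosilicon}; pig iron, scrap grade A drop out. Binding constraints: silicon and nickel.
So return scrap = 2 kg, ferrosilicon = 0.3679 kg.
Total cost: 0.37·2 + 3.11·0.3679 = 1.8842.

$1.88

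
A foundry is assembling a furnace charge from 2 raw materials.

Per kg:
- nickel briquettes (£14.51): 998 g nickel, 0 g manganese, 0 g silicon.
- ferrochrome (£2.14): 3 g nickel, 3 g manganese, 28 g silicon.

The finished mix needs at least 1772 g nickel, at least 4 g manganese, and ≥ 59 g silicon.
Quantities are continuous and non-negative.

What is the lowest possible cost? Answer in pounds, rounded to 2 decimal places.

£30.18

Set it up as a linear program. Let x1 = kg of nickel briquettes, x2 = kg of ferrochrome.
min 14.51x1 + 2.14x2 s.t.:
  998x1 + 3x2 ≥ 1772   (nickel)
  3x2 ≥ 4   (manganese)
  28x2 ≥ 59   (silicon)
  x1, x2 ≥ 0.
Both inputs are positive at the optimum. Binding constraints: nickel and silicon.
Solving gives x1 = 1.769, x2 = 2.107.
Hence cost = 14.51·1.769 + 2.14·2.107 = £30.1772.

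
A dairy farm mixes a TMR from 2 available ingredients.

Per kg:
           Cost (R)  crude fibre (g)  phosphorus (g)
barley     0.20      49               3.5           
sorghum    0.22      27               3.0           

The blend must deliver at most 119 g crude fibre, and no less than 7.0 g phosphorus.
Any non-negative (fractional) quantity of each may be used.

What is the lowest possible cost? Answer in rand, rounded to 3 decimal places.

R0.400

Treat it as an LP. Let x1 = kg of barley, x2 = kg of sorghum.
Minimize 0.2x1 + 0.22x2 s.t.:
  49x1 + 27x2 ≤ 119   (crude fibre)
  3.5x1 + 3x2 ≥ 7   (phosphorus)
  x1, x2 ≥ 0.
The optimal basis is {barley}; sorghum drops out. The phosphorus requirement is met with equality.
Solving gives x1 = 2.
Total cost: 0.2·2 = 0.40000.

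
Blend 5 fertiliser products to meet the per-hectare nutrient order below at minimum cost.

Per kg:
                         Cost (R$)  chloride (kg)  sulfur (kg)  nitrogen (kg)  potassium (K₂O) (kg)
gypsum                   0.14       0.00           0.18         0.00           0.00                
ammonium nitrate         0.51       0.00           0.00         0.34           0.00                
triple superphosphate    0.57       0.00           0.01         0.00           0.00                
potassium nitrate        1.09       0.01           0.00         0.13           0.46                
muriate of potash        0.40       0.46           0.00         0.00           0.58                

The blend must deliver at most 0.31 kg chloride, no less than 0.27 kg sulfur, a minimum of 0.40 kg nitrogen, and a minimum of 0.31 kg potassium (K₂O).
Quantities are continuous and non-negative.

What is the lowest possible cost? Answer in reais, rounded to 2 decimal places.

R$1.02

Let x1 = kg of gypsum, x2 = kg of ammonium nitrate, x3 = kg of triple superphosphate, x4 = kg of potassium nitrate, x5 = kg of muriate of potash.
Minimise 0.14x1 + 0.51x2 + 0.57x3 + 1.09x4 + 0.4x5 subject to:
  0.01x4 + 0.46x5 ≤ 0.31   (chloride)
  0.18x1 + 0.01x3 ≥ 0.27   (sulfur)
  0.34x2 + 0.13x4 ≥ 0.4   (nitrogen)
  0.46x4 + 0.58x5 ≥ 0.31   (potassium (K₂O))
  x1, x2, x3, x4, x5 ≥ 0.
At the optimum only gypsum, ammonium nitrate, muriate of potash are positive (triple superphosphate, potassium nitrate = 0). Binding constraints: sulfur, nitrogen, potassium (K₂O).
Solving gives x1 = 1.5, x2 = 1.176, x5 = 0.5345.
Hence cost = 0.14·1.5 + 0.51·1.176 + 0.4·0.5345 = R$1.0236.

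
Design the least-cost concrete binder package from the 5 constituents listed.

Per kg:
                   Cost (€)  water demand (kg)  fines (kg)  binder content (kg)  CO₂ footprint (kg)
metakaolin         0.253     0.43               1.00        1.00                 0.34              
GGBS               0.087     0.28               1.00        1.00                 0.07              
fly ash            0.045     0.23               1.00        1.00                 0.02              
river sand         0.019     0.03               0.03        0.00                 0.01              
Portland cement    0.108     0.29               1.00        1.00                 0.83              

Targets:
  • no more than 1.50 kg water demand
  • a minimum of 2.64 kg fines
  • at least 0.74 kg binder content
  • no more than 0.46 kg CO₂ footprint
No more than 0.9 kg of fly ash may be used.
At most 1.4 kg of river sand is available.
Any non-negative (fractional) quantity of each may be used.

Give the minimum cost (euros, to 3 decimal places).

Let x1 = kg of metakaolin, x2 = kg of GGBS, x3 = kg of fly ash, x4 = kg of river sand, x5 = kg of Portland cement.
min 0.253x1 + 0.087x2 + 0.045x3 + 0.019x4 + 0.108x5 subject to:
  0.43x1 + 0.28x2 + 0.23x3 + 0.03x4 + 0.29x5 ≤ 1.5   (water demand)
  1x1 + 1x2 + 1x3 + 0.03x4 + 1x5 ≥ 2.64   (fines)
  1x1 + 1x2 + 1x3 + 1x5 ≥ 0.74   (binder content)
  0.34x1 + 0.07x2 + 0.02x3 + 0.01x4 + 0.83x5 ≤ 0.46   (CO₂ footprint)
  x3 ≤ 0.9
  x4 ≤ 1.4
  x1, x2, x3, x4, x5 ≥ 0.
The minimum-cost mix takes nothing from metakaolin, river sand, Portland cement — only GGBS, fly ash. There the fines and the fly ash cap constraints are tight.
Optimal quantities: GGBS = 1.74 kg, fly ash = 0.9 kg.
Hence cost = 0.087·1.74 + 0.045·0.9 = €0.19188.

€0.192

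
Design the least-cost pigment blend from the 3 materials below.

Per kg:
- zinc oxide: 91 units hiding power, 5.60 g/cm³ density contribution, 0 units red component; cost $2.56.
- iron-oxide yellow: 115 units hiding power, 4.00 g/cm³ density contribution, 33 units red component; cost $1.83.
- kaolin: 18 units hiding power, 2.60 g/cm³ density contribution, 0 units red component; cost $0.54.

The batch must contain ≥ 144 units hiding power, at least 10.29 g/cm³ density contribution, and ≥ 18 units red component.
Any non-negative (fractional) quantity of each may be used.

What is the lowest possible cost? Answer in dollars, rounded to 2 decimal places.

$2.97

Set it up as a linear program. Let x1 = kg of zinc oxide, x2 = kg of iron-oxide yellow, x3 = kg of kaolin.
Minimise 2.56x1 + 1.83x2 + 0.54x3 with:
  91x1 + 115x2 + 18x3 ≥ 144   (hiding power)
  5.6x1 + 4x2 + 2.6x3 ≥ 10.29   (density contribution)
  33x2 ≥ 18   (red component)
  x1, x2, x3 ≥ 0.
The cheapest feasible vertex uses only iron-oxide yellow, kaolin; zinc oxide is not used. The hiding power and density contribution requirements are met with equality.
Solving gives x2 = 0.8334, x3 = 2.676.
Hence cost = 1.83·0.8334 + 0.54·2.676 = $2.9702.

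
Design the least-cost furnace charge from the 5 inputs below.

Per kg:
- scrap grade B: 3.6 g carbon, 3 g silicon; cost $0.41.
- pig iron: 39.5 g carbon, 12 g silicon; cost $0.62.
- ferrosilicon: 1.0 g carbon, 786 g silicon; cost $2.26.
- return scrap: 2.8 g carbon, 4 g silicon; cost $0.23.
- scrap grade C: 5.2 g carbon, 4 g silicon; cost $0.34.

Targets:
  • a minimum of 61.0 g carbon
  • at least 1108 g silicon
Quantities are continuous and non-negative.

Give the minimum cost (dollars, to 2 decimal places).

Treat it as an LP. Let x1 = kg of scrap grade B, x2 = kg of pig iron, x3 = kg of ferrosilicon, x4 = kg of return scrap, x5 = kg of scrap grade C.
Minimise 0.41x1 + 0.62x2 + 2.26x3 + 0.23x4 + 0.34x5 with:
  3.6x1 + 39.5x2 + 1x3 + 2.8x4 + 5.2x5 ≥ 61   (carbon)
  3x1 + 12x2 + 786x3 + 4x4 + 4x5 ≥ 1108   (silicon)
  x1, x2, x3, x4, x5 ≥ 0.
At the optimum only pig iron, ferrosilicon are positive (scrap grade B, return scrap, scrap grade C = 0). Binding constraints: carbon and silicon.
Optimal quantities: pig iron = 1.509 kg, ferrosilicon = 1.387 kg.
Total cost: 0.62·1.509 + 2.26·1.387 = 4.0702.

$4.07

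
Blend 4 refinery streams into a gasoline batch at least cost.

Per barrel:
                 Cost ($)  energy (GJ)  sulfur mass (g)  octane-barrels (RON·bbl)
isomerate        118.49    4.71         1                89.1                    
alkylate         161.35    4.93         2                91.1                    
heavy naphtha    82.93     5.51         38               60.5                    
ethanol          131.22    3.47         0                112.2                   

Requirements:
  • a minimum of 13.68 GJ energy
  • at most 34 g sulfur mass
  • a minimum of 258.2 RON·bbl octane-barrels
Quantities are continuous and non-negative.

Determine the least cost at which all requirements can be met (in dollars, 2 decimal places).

Treat it as an LP. Let x1 = barrels of isomerate, x2 = barrels of alkylate, x3 = barrels of heavy naphtha, x4 = barrels of ethanol.
Minimise 118.49x1 + 161.35x2 + 82.93x3 + 131.22x4 subject to:
  4.71x1 + 4.93x2 + 5.51x3 + 3.47x4 ≥ 13.68   (energy)
  1x1 + 2x2 + 38x3 ≤ 34   (sulfur mass)
  89.1x1 + 91.1x2 + 60.5x3 + 112.2x4 ≥ 258.2   (octane-barrels)
  x1, x2, x3, x4 ≥ 0.
The minimum-cost mix takes nothing from alkylate — only isomerate, heavy naphtha, ethanol. The energy, sulfur mass, octane-barrels requirements are met with equality.
Solving gives x1 = 1.31213, x3 = 0.860207, x4 = 0.795424.
Hence cost = 118.49·1.31213 + 82.93·0.860207 + 131.22·0.795424 = $331.1868.

$331.19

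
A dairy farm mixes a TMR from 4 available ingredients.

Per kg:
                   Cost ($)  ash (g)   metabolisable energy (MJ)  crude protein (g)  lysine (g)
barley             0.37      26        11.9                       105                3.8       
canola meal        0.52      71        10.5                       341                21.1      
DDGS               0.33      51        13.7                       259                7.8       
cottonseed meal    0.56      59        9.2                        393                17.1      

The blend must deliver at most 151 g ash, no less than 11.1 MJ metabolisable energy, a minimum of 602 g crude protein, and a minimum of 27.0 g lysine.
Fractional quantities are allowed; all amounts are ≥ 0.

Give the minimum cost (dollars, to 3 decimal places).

$0.837

Let x1 = kg of barley, x2 = kg of canola meal, x3 = kg of DDGS, x4 = kg of cottonseed meal.
Minimise 0.37x1 + 0.52x2 + 0.33x3 + 0.56x4 with:
  26x1 + 71x2 + 51x3 + 59x4 ≤ 151   (ash)
  11.9x1 + 10.5x2 + 13.7x3 + 9.2x4 ≥ 11.1   (metabolisable energy)
  105x1 + 341x2 + 259x3 + 393x4 ≥ 602   (crude protein)
  3.8x1 + 21.1x2 + 7.8x3 + 17.1x4 ≥ 27   (lysine)
  x1, x2, x3, x4 ≥ 0.
The optimal basis is {canola meal, DDGS}; barley, cottonseed meal drop out. Binding constraints: crude protein and lysine.
Solving gives x2 = 0.819, x3 = 1.246.
Cost = 0.52·0.819 + 0.33·1.246 = 0.83706.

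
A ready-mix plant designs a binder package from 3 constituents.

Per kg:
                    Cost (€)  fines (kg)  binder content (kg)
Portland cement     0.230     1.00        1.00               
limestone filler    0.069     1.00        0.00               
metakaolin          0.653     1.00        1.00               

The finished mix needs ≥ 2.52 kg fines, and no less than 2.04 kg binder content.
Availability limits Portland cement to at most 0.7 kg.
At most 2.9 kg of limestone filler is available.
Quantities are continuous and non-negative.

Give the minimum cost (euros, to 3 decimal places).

Treat it as an LP. Let x1 = kg of Portland cement, x2 = kg of limestone filler, x3 = kg of metakaolin.
min 0.23x1 + 0.069x2 + 0.653x3 subject to:
  1x1 + 1x2 + 1x3 ≥ 2.52   (fines)
  1x1 + 1x3 ≥ 2.04   (binder content)
  x1 ≤ 0.7
  x2 ≤ 2.9
  x1, x2, x3 ≥ 0.
The optimal mix uses every input. Binding constraints: fines, binder content, the Portland cement cap.
Optimal quantities: Portland cement = 0.7 kg, limestone filler = 0.48 kg, metakaolin = 1.34 kg.
Total cost: 0.23·0.7 + 0.069·0.48 + 0.653·1.34 = 1.06914.

€1.069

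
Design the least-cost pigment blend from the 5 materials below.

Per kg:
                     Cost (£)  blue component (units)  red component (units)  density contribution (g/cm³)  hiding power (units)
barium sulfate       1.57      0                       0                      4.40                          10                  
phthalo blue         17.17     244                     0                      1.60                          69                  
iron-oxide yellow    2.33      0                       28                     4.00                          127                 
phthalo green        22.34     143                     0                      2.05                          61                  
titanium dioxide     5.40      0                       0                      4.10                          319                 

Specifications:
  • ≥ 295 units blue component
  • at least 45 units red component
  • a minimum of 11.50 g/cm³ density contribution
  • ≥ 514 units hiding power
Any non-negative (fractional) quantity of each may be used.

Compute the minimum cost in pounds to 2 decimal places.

Let x1 = kg of barium sulfate, x2 = kg of phthalo blue, x3 = kg of iron-oxide yellow, x4 = kg of phthalo green, x5 = kg of titanium dioxide.
Minimise 1.57x1 + 17.17x2 + 2.33x3 + 22.34x4 + 5.4x5 s.t.:
  244x2 + 143x4 ≥ 295   (blue component)
  28x3 ≥ 45   (red component)
  4.4x1 + 1.6x2 + 4x3 + 2.05x4 + 4.1x5 ≥ 11.5   (density contribution)
  10x1 + 69x2 + 127x3 + 61x4 + 319x5 ≥ 514   (hiding power)
  x1, x2, x3, x4, x5 ≥ 0.
The minimum-cost mix takes nothing from barium sulfate, phthalo green — only phthalo blue, iron-oxide yellow, titanium dioxide. There the blue component, density contribution, hiding power constraints are tight.
Optimal quantities: phthalo blue = 1.209 kg, iron-oxide yellow = 1.703 kg, titanium dioxide = 0.6719 kg.
Cost = 17.17·1.209 + 2.33·1.703 + 5.4·0.6719 = 28.3548.

£28.35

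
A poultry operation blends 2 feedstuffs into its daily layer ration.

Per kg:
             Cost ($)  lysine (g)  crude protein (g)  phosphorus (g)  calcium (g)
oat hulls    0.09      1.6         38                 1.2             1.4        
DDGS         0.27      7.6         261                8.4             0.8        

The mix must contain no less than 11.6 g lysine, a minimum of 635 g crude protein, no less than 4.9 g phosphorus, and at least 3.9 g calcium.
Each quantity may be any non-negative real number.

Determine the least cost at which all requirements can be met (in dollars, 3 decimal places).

Let x1 = kg of oat hulls, x2 = kg of DDGS.
Minimise 0.09x1 + 0.27x2 s.t.:
  1.6x1 + 7.6x2 ≥ 11.6   (lysine)
  38x1 + 261x2 ≥ 635   (crude protein)
  1.2x1 + 8.4x2 ≥ 4.9   (phosphorus)
  1.4x1 + 0.8x2 ≥ 3.9   (calcium)
  x1, x2 ≥ 0.
Both inputs are positive at the optimum. The crude protein and calcium requirements are met with equality.
So oat hulls = 1.522 kg, DDGS = 2.211 kg.
Cost = 0.09·1.522 + 0.27·2.211 = 0.73395.

$0.734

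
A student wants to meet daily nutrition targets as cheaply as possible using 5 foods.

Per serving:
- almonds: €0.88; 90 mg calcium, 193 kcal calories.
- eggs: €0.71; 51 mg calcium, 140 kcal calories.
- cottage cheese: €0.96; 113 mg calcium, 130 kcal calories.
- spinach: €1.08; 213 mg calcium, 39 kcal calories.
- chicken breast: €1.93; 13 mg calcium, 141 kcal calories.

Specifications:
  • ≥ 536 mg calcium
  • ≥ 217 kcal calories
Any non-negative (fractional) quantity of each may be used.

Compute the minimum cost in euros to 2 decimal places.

€3.00

Let x1 = servings of almonds, x2 = servings of eggs, x3 = servings of cottage cheese, x4 = servings of spinach, x5 = servings of chicken breast.
Minimize 0.88x1 + 0.71x2 + 0.96x3 + 1.08x4 + 1.93x5 with:
  90x1 + 51x2 + 113x3 + 213x4 + 13x5 ≥ 536   (calcium)
  193x1 + 140x2 + 130x3 + 39x4 + 141x5 ≥ 217   (calories)
  x1, x2, x3, x4, x5 ≥ 0.
At the optimum only almonds, spinach are positive (eggs, cottage cheese, chicken breast = 0). Binding constraints: calcium and calories.
That vertex is x1 = 0.6733, x4 = 2.232.
Total cost: 0.88·0.6733 + 1.08·2.232 = 3.0031.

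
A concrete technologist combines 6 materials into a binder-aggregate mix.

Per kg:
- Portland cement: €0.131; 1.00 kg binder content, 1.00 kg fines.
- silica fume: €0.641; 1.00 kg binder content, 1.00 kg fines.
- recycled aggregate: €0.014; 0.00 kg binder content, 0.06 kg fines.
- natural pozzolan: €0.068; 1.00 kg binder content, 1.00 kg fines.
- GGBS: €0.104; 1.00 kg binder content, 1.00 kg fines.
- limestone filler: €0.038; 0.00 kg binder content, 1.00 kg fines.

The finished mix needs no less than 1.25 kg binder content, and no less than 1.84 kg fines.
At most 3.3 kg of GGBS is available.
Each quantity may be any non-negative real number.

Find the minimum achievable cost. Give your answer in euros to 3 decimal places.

Treat it as an LP. Let x1 = kg of Portland cement, x2 = kg of silica fume, x3 = kg of recycled aggregate, x4 = kg of natural pozzolan, x5 = kg of GGBS, x6 = kg of limestone filler.
Minimize 0.131x1 + 0.641x2 + 0.014x3 + 0.068x4 + 0.104x5 + 0.038x6 s.t.:
  1x1 + 1x2 + 1x4 + 1x5 ≥ 1.25   (binder content)
  1x1 + 1x2 + 0.06x3 + 1x4 + 1x5 + 1x6 ≥ 1.84   (fines)
  x5 ≤ 3.3
  x1, x2, x3, x4, x5, x6 ≥ 0.
The optimal basis is {natural pozzolan, limestone filler}; Portland cement, silica fume, recycled aggregate, GGBS drop out. There the binder content and fines constraints are tight.
So natural pozzolan = 1.25 kg, limestone filler = 0.59 kg.
Cost = 0.068·1.25 + 0.038·0.59 = 0.10742.

€0.107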